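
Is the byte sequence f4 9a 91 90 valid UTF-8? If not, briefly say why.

Leading byte 0xF4 = 11110100 → 4-byte form.
Payload = 0x11A450, which exceeds U+10FFFF, the maximum Unicode code point. (Leading bytes F5–FF, or F4 followed by ≥ 0x90, are invalid.)

invalid (encodes a value above U+10FFFF)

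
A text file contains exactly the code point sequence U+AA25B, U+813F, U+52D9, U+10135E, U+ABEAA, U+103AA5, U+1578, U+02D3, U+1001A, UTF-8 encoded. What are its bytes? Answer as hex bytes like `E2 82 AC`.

U+AA25B: 4-byte form → F2 AA 89 9B.
U+813F: 3-byte form → E8 84 BF.
U+52D9: 3-byte form → E5 8B 99.
U+10135E: 4-byte form → F4 81 8D 9E.
U+ABEAA: 4-byte form → F2 AB BA AA.
U+103AA5: 4-byte form → F4 83 AA A5.
U+1578: 3-byte form → E1 95 B8.
U+02D3: 2-byte form → CB 93.
U+1001A: 4-byte form → F0 90 80 9A.
Concatenated (31 bytes): F2 AA 89 9B E8 84 BF E5 8B 99 F4 81 8D 9E F2 AB BA AA F4 83 AA A5 E1 95 B8 CB 93 F0 90 80 9A.

F2 AA 89 9B E8 84 BF E5 8B 99 F4 81 8D 9E F2 AB BA AA F4 83 AA A5 E1 95 B8 CB 93 F0 90 80 9A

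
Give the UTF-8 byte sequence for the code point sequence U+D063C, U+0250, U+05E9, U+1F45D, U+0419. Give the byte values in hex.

F3 90 98 BC C9 90 D7 A9 F0 9F 91 9D D0 99

U+D063C: 4-byte form → F3 90 98 BC.
U+0250: 2-byte form → C9 90.
U+05E9: 2-byte form → D7 A9.
U+1F45D: 4-byte form → F0 9F 91 9D.
U+0419: 2-byte form → D0 99.
Concatenated (14 bytes): F3 90 98 BC C9 90 D7 A9 F0 9F 91 9D D0 99.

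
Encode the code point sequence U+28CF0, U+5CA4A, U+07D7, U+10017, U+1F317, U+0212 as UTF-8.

U+28CF0: 4-byte form → F0 A8 B3 B0.
U+5CA4A: 4-byte form → F1 9C A9 8A.
U+07D7: 2-byte form → DF 97.
U+10017: 4-byte form → F0 90 80 97.
U+1F317: 4-byte form → F0 9F 8C 97.
U+0212: 2-byte form → C8 92.
Concatenated (20 bytes): F0 A8 B3 B0 F1 9C A9 8A DF 97 F0 90 80 97 F0 9F 8C 97 C8 92.

F0 A8 B3 B0 F1 9C A9 8A DF 97 F0 90 80 97 F0 9F 8C 97 C8 92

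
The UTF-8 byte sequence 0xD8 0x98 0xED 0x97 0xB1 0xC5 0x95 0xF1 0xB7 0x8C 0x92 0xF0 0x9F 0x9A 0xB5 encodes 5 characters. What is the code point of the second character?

U+D5F1

Offset 0: leading byte 0xD8 = 11011000 → 2-byte char #1 = D8 98.
Offset 2: leading byte 0xED = 11101101 → 3-byte char #2 = ED 97 B1.
Leading byte 0xED = 11101101 matches 1110xxxx → 3-byte sequence.
Byte 1: 0xED = 11101101, payload 1101 (4 bits).
Byte 2: 0x97 = 10010111 (10xxxxxx ✓), payload 010111.
Byte 3: 0xB1 = 10110001 (10xxxxxx ✓), payload 110001.
Concatenate: 1101010111110001 = 0xD5F1 (16 bits → U+D5F1).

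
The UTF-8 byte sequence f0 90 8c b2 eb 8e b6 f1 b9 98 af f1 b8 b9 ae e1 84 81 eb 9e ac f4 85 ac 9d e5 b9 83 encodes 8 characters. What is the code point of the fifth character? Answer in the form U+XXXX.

U+1101

Offset 0: leading byte 0xF0 = 11110000 → 4-byte char #1 = F0 90 8C B2.
Offset 4: leading byte 0xEB = 11101011 → 3-byte char #2 = EB 8E B6.
Offset 7: leading byte 0xF1 = 11110001 → 4-byte char #3 = F1 B9 98 AF.
Offset 11: leading byte 0xF1 = 11110001 → 4-byte char #4 = F1 B8 B9 AE.
Offset 15: leading byte 0xE1 = 11100001 → 3-byte char #5 = E1 84 81.
Leading byte 0xE1 = 11100001 matches 1110xxxx → 3-byte sequence.
Byte 1: 0xE1 = 11100001, payload 0001 (4 bits).
Byte 2: 0x84 = 10000100 (10xxxxxx ✓), payload 000100.
Byte 3: 0x81 = 10000001 (10xxxxxx ✓), payload 000001.
Concatenate: 0001000100000001 = 0x1101 (16 bits → U+1101).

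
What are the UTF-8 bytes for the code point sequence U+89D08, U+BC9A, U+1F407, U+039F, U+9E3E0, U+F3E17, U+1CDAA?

U+89D08: 4-byte form → F2 89 B4 88.
U+BC9A: 3-byte form → EB B2 9A.
U+1F407: 4-byte form → F0 9F 90 87.
U+039F: 2-byte form → CE 9F.
U+9E3E0: 4-byte form → F2 9E 8F A0.
U+F3E17: 4-byte form → F3 B3 B8 97.
U+1CDAA: 4-byte form → F0 9C B6 AA.
Concatenated (25 bytes): F2 89 B4 88 EB B2 9A F0 9F 90 87 CE 9F F2 9E 8F A0 F3 B3 B8 97 F0 9C B6 AA.

F2 89 B4 88 EB B2 9A F0 9F 90 87 CE 9F F2 9E 8F A0 F3 B3 B8 97 F0 9C B6 AA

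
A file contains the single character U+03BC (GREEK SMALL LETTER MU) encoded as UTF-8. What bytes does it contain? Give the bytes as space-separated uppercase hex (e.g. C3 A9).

U+03BC = 0x3BC = 956 decimal. In range U+0080–U+07FF → 2-byte form: 110xxxxx 10xxxxxx.
Binary (11 bits): 01110111100.
Split 5+6: 01110 | 111100.
Byte 1: 11001110 = 0xCE.
Byte 2: 10111100 = 0xBC.

CE BC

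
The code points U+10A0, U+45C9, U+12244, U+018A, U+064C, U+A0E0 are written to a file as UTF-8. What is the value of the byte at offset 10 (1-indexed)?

0x84

1-indexed offset 10 is 0-indexed offset 9.
U+10A0 → 3-byte form E1 82 A0 at offsets 0–2.
U+45C9 → 3-byte form E4 97 89 at offsets 3–5.
U+12244 → 4-byte form F0 92 89 84 at offsets 6–9.
Offset 9 falls in char 3's range; it's byte 4 of F0 92 89 84 = 0x84.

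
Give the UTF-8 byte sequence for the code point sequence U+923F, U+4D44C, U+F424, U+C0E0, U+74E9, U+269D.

U+923F: 3-byte form → E9 88 BF.
U+4D44C: 4-byte form → F1 8D 91 8C.
U+F424: 3-byte form → EF 90 A4.
U+C0E0: 3-byte form → EC 83 A0.
U+74E9: 3-byte form → E7 93 A9.
U+269D: 3-byte form → E2 9A 9D.
Concatenated (19 bytes): E9 88 BF F1 8D 91 8C EF 90 A4 EC 83 A0 E7 93 A9 E2 9A 9D.

E9 88 BF F1 8D 91 8C EF 90 A4 EC 83 A0 E7 93 A9 E2 9A 9D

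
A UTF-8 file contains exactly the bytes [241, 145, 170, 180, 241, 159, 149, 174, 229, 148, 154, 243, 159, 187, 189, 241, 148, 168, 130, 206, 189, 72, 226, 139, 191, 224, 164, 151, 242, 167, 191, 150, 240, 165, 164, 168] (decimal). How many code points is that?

11

Byte at offset 0: 0xF1 = 11110001 → 4-byte char (#1). Advance 4.
Byte at offset 4: 0xF1 = 11110001 → 4-byte char (#2). Advance 4.
Byte at offset 8: 0xE5 = 11100101 → 3-byte char (#3). Advance 3.
Byte at offset 11: 0xF3 = 11110011 → 4-byte char (#4). Advance 4.
Byte at offset 15: 0xF1 = 11110001 → 4-byte char (#5). Advance 4.
Byte at offset 19: 0xCE = 11001110 → 2-byte char (#6). Advance 2.
Byte at offset 21: 0x48 = 01001000 → 1-byte char (#7). Advance 1.
Byte at offset 22: 0xE2 = 11100010 → 3-byte char (#8). Advance 3.
Byte at offset 25: 0xE0 = 11100000 → 3-byte char (#9). Advance 3.
Byte at offset 28: 0xF2 = 11110010 → 4-byte char (#10). Advance 4.
Byte at offset 32: 0xF0 = 11110000 → 4-byte char (#11). Advance 4.
Reached end at offset 36 after 11 code points.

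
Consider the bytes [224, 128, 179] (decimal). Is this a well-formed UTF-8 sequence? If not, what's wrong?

invalid (overlong encoding)

Leading byte 0xE0 = 11100000 → 3-byte form.
Continuation bytes all match 10xxxxxx. Payload decodes to 0x33.
But 0x33 < 0x800, the minimum for a 3-byte sequence — this is an overlong encoding.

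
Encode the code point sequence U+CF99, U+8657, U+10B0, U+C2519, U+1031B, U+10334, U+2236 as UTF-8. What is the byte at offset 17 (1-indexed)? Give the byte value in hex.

1-indexed offset 17 is 0-indexed offset 16.
U+CF99 → 3-byte form EC BE 99 at offsets 0–2.
U+8657 → 3-byte form E8 99 97 at offsets 3–5.
U+10B0 → 3-byte form E1 82 B0 at offsets 6–8.
U+C2519 → 4-byte form F3 82 94 99 at offsets 9–12.
U+1031B → 4-byte form F0 90 8C 9B at offsets 13–16.
Offset 16 falls in char 5's range; it's byte 4 of F0 90 8C 9B = 0x9B.

0x9B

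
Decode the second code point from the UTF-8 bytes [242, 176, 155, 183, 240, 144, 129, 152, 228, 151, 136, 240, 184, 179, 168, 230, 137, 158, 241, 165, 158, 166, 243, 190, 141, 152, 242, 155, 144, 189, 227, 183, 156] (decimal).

Offset 0: leading byte 0xF2 = 11110010 → 4-byte char #1 = F2 B0 9B B7.
Offset 4: leading byte 0xF0 = 11110000 → 4-byte char #2 = F0 90 81 98.
Leading byte 0xF0 = 11110000 matches 11110xxx → 4-byte sequence.
Byte 1: 0xF0 = 11110000, payload 000 (3 bits).
Byte 2: 0x90 = 10010000 (10xxxxxx ✓), payload 010000.
Byte 3: 0x81 = 10000001 (10xxxxxx ✓), payload 000001.
Byte 4: 0x98 = 10011000 (10xxxxxx ✓), payload 011000.
Concatenate: 000010000000001011000 = 0x10058 (21 bits → U+10058).

U+10058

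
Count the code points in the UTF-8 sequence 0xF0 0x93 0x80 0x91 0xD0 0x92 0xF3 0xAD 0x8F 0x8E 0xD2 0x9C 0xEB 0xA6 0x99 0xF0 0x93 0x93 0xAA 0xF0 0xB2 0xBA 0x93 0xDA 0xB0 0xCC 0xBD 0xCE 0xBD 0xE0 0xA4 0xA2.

Byte at offset 0: 0xF0 = 11110000 → 4-byte char (#1). Advance 4.
Byte at offset 4: 0xD0 = 11010000 → 2-byte char (#2). Advance 2.
Byte at offset 6: 0xF3 = 11110011 → 4-byte char (#3). Advance 4.
Byte at offset 10: 0xD2 = 11010010 → 2-byte char (#4). Advance 2.
Byte at offset 12: 0xEB = 11101011 → 3-byte char (#5). Advance 3.
Byte at offset 15: 0xF0 = 11110000 → 4-byte char (#6). Advance 4.
Byte at offset 19: 0xF0 = 11110000 → 4-byte char (#7). Advance 4.
Byte at offset 23: 0xDA = 11011010 → 2-byte char (#8). Advance 2.
Byte at offset 25: 0xCC = 11001100 → 2-byte char (#9). Advance 2.
Byte at offset 27: 0xCE = 11001110 → 2-byte char (#10). Advance 2.
Byte at offset 29: 0xE0 = 11100000 → 3-byte char (#11). Advance 3.
Reached end at offset 32 after 11 code points.

11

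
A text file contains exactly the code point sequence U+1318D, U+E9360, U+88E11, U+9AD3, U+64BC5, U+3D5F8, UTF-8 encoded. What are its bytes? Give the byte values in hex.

F0 93 86 8D F3 A9 8D A0 F2 88 B8 91 E9 AB 93 F1 A4 AF 85 F0 BD 97 B8

U+1318D: 4-byte form → F0 93 86 8D.
U+E9360: 4-byte form → F3 A9 8D A0.
U+88E11: 4-byte form → F2 88 B8 91.
U+9AD3: 3-byte form → E9 AB 93.
U+64BC5: 4-byte form → F1 A4 AF 85.
U+3D5F8: 4-byte form → F0 BD 97 B8.
Concatenated (23 bytes): F0 93 86 8D F3 A9 8D A0 F2 88 B8 91 E9 AB 93 F1 A4 AF 85 F0 BD 97 B8.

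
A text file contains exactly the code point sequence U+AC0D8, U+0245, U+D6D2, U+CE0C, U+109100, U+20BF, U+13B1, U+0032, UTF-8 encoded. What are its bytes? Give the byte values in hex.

F2 AC 83 98 C9 85 ED 9B 92 EC B8 8C F4 89 84 80 E2 82 BF E1 8E B1 32

U+AC0D8: 4-byte form → F2 AC 83 98.
U+0245: 2-byte form → C9 85.
U+D6D2: 3-byte form → ED 9B 92.
U+CE0C: 3-byte form → EC B8 8C.
U+109100: 4-byte form → F4 89 84 80.
U+20BF: 3-byte form → E2 82 BF.
U+13B1: 3-byte form → E1 8E B1.
U+0032: 1-byte form → 32.
Concatenated (23 bytes): F2 AC 83 98 C9 85 ED 9B 92 EC B8 8C F4 89 84 80 E2 82 BF E1 8E B1 32.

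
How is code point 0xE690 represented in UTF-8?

U+E690 = 0xE690 = 59024 decimal. In range U+0800–U+FFFF → 3-byte form: 1110xxxx 10xxxxxx 10xxxxxx.
Binary (16 bits): 1110011010010000.
Split 4+6+6: 1110 | 011010 | 010000.
Byte 1: 11101110 = 0xEE.
Byte 2: 10011010 = 0x9A.
Byte 3: 10010000 = 0x90.

EE 9A 90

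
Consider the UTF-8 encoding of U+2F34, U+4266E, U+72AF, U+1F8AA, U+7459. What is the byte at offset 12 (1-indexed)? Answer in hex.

0x9F

1-indexed offset 12 is 0-indexed offset 11.
U+2F34 → 3-byte form E2 BC B4 at offsets 0–2.
U+4266E → 4-byte form F1 82 99 AE at offsets 3–6.
U+72AF → 3-byte form E7 8A AF at offsets 7–9.
U+1F8AA → 4-byte form F0 9F A2 AA at offsets 10–13.
Offset 11 falls in char 4's range; it's byte 2 of F0 9F A2 AA = 0x9F.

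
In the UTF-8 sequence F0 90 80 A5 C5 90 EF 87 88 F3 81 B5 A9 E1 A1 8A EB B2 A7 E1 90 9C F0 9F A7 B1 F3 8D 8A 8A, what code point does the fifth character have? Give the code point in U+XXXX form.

Offset 0: leading byte 0xF0 = 11110000 → 4-byte char #1 = F0 90 80 A5.
Offset 4: leading byte 0xC5 = 11000101 → 2-byte char #2 = C5 90.
Offset 6: leading byte 0xEF = 11101111 → 3-byte char #3 = EF 87 88.
Offset 9: leading byte 0xF3 = 11110011 → 4-byte char #4 = F3 81 B5 A9.
Offset 13: leading byte 0xE1 = 11100001 → 3-byte char #5 = E1 A1 8A.
Leading byte 0xE1 = 11100001 matches 1110xxxx → 3-byte sequence.
Byte 1: 0xE1 = 11100001, payload 0001 (4 bits).
Byte 2: 0xA1 = 10100001 (10xxxxxx ✓), payload 100001.
Byte 3: 0x8A = 10001010 (10xxxxxx ✓), payload 001010.
Concatenate: 0001100001001010 = 0x184A (16 bits → U+184A).

U+184A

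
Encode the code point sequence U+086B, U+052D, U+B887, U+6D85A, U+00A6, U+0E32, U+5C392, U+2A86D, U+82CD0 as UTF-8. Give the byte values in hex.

E0 A1 AB D4 AD EB A2 87 F1 AD A1 9A C2 A6 E0 B8 B2 F1 9C 8E 92 F0 AA A1 AD F2 82 B3 90

U+086B: 3-byte form → E0 A1 AB.
U+052D: 2-byte form → D4 AD.
U+B887: 3-byte form → EB A2 87.
U+6D85A: 4-byte form → F1 AD A1 9A.
U+00A6: 2-byte form → C2 A6.
U+0E32: 3-byte form → E0 B8 B2.
U+5C392: 4-byte form → F1 9C 8E 92.
U+2A86D: 4-byte form → F0 AA A1 AD.
U+82CD0: 4-byte form → F2 82 B3 90.
Concatenated (29 bytes): E0 A1 AB D4 AD EB A2 87 F1 AD A1 9A C2 A6 E0 B8 B2 F1 9C 8E 92 F0 AA A1 AD F2 82 B3 90.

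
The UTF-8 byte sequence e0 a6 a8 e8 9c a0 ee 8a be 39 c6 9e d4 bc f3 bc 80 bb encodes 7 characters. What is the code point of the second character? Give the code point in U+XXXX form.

U+8720

Offset 0: leading byte 0xE0 = 11100000 → 3-byte char #1 = E0 A6 A8.
Offset 3: leading byte 0xE8 = 11101000 → 3-byte char #2 = E8 9C A0.
Leading byte 0xE8 = 11101000 matches 1110xxxx → 3-byte sequence.
Byte 1: 0xE8 = 11101000, payload 1000 (4 bits).
Byte 2: 0x9C = 10011100 (10xxxxxx ✓), payload 011100.
Byte 3: 0xA0 = 10100000 (10xxxxxx ✓), payload 100000.
Concatenate: 1000011100100000 = 0x8720 (16 bits → U+8720).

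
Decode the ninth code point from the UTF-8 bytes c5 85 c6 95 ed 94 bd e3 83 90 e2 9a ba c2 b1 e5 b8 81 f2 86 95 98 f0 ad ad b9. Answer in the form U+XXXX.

U+2DB79

Offset 0: leading byte 0xC5 = 11000101 → 2-byte char #1 = C5 85.
Offset 2: leading byte 0xC6 = 11000110 → 2-byte char #2 = C6 95.
Offset 4: leading byte 0xED = 11101101 → 3-byte char #3 = ED 94 BD.
Offset 7: leading byte 0xE3 = 11100011 → 3-byte char #4 = E3 83 90.
Offset 10: leading byte 0xE2 = 11100010 → 3-byte char #5 = E2 9A BA.
Offset 13: leading byte 0xC2 = 11000010 → 2-byte char #6 = C2 B1.
Offset 15: leading byte 0xE5 = 11100101 → 3-byte char #7 = E5 B8 81.
Offset 18: leading byte 0xF2 = 11110010 → 4-byte char #8 = F2 86 95 98.
Offset 22: leading byte 0xF0 = 11110000 → 4-byte char #9 = F0 AD AD B9.
Leading byte 0xF0 = 11110000 matches 11110xxx → 4-byte sequence.
Byte 1: 0xF0 = 11110000, payload 000 (3 bits).
Byte 2: 0xAD = 10101101 (10xxxxxx ✓), payload 101101.
Byte 3: 0xAD = 10101101 (10xxxxxx ✓), payload 101101.
Byte 4: 0xB9 = 10111001 (10xxxxxx ✓), payload 111001.
Concatenate: 000101101101101111001 = 0x2DB79 (21 bits → U+2DB79).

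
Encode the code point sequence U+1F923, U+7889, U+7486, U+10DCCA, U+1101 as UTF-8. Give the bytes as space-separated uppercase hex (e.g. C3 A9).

F0 9F A4 A3 E7 A2 89 E7 92 86 F4 8D B3 8A E1 84 81

U+1F923: 4-byte form → F0 9F A4 A3.
U+7889: 3-byte form → E7 A2 89.
U+7486: 3-byte form → E7 92 86.
U+10DCCA: 4-byte form → F4 8D B3 8A.
U+1101: 3-byte form → E1 84 81.
Concatenated (17 bytes): F0 9F A4 A3 E7 A2 89 E7 92 86 F4 8D B3 8A E1 84 81.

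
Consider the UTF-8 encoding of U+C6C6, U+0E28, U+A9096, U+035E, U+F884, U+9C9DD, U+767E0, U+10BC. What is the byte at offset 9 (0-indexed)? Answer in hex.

U+C6C6 → 3-byte form EC 9B 86 at offsets 0–2.
U+0E28 → 3-byte form E0 B8 A8 at offsets 3–5.
U+A9096 → 4-byte form F2 A9 82 96 at offsets 6–9.
Offset 9 falls in char 3's range; it's byte 4 of F2 A9 82 96 = 0x96.

0x96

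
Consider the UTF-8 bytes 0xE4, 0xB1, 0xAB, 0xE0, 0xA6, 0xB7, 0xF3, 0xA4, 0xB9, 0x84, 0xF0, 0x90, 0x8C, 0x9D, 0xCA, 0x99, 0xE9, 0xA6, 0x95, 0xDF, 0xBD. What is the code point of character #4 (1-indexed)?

U+1031D

Offset 0: leading byte 0xE4 = 11100100 → 3-byte char #1 = E4 B1 AB.
Offset 3: leading byte 0xE0 = 11100000 → 3-byte char #2 = E0 A6 B7.
Offset 6: leading byte 0xF3 = 11110011 → 4-byte char #3 = F3 A4 B9 84.
Offset 10: leading byte 0xF0 = 11110000 → 4-byte char #4 = F0 90 8C 9D.
Leading byte 0xF0 = 11110000 matches 11110xxx → 4-byte sequence.
Byte 1: 0xF0 = 11110000, payload 000 (3 bits).
Byte 2: 0x90 = 10010000 (10xxxxxx ✓), payload 010000.
Byte 3: 0x8C = 10001100 (10xxxxxx ✓), payload 001100.
Byte 4: 0x9D = 10011101 (10xxxxxx ✓), payload 011101.
Concatenate: 000010000001100011101 = 0x1031D (21 bits → U+1031D).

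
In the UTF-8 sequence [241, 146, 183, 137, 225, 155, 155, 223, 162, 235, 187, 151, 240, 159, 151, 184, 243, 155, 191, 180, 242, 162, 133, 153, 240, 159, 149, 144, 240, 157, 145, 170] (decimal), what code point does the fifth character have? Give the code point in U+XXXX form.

U+1F5F8

Offset 0: leading byte 0xF1 = 11110001 → 4-byte char #1 = F1 92 B7 89.
Offset 4: leading byte 0xE1 = 11100001 → 3-byte char #2 = E1 9B 9B.
Offset 7: leading byte 0xDF = 11011111 → 2-byte char #3 = DF A2.
Offset 9: leading byte 0xEB = 11101011 → 3-byte char #4 = EB BB 97.
Offset 12: leading byte 0xF0 = 11110000 → 4-byte char #5 = F0 9F 97 B8.
Leading byte 0xF0 = 11110000 matches 11110xxx → 4-byte sequence.
Byte 1: 0xF0 = 11110000, payload 000 (3 bits).
Byte 2: 0x9F = 10011111 (10xxxxxx ✓), payload 011111.
Byte 3: 0x97 = 10010111 (10xxxxxx ✓), payload 010111.
Byte 4: 0xB8 = 10111000 (10xxxxxx ✓), payload 111000.
Concatenate: 000011111010111111000 = 0x1F5F8 (21 bits → U+1F5F8).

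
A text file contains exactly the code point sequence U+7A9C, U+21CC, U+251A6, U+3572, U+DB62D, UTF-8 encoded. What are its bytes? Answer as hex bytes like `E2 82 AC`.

E7 AA 9C E2 87 8C F0 A5 86 A6 E3 95 B2 F3 9B 98 AD

U+7A9C: 3-byte form → E7 AA 9C.
U+21CC: 3-byte form → E2 87 8C.
U+251A6: 4-byte form → F0 A5 86 A6.
U+3572: 3-byte form → E3 95 B2.
U+DB62D: 4-byte form → F3 9B 98 AD.
Concatenated (17 bytes): E7 AA 9C E2 87 8C F0 A5 86 A6 E3 95 B2 F3 9B 98 AD.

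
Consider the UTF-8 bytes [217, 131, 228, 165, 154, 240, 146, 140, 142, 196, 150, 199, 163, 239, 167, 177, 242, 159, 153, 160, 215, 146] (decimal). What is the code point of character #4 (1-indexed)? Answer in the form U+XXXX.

Offset 0: leading byte 0xD9 = 11011001 → 2-byte char #1 = D9 83.
Offset 2: leading byte 0xE4 = 11100100 → 3-byte char #2 = E4 A5 9A.
Offset 5: leading byte 0xF0 = 11110000 → 4-byte char #3 = F0 92 8C 8E.
Offset 9: leading byte 0xC4 = 11000100 → 2-byte char #4 = C4 96.
Leading byte 0xC4 = 11000100 matches 110xxxxx → 2-byte sequence.
Byte 1: 0xC4 = 11000100, payload 00100 (5 bits).
Byte 2: 0x96 = 10010110 (10xxxxxx ✓), payload 010110.
Concatenate: 00100010110 = 0x116 (11 bits → U+0116).

U+0116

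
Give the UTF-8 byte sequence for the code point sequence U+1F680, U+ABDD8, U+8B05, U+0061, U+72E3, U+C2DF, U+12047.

U+1F680: 4-byte form → F0 9F 9A 80.
U+ABDD8: 4-byte form → F2 AB B7 98.
U+8B05: 3-byte form → E8 AC 85.
U+0061: 1-byte form → 61.
U+72E3: 3-byte form → E7 8B A3.
U+C2DF: 3-byte form → EC 8B 9F.
U+12047: 4-byte form → F0 92 81 87.
Concatenated (22 bytes): F0 9F 9A 80 F2 AB B7 98 E8 AC 85 61 E7 8B A3 EC 8B 9F F0 92 81 87.

F0 9F 9A 80 F2 AB B7 98 E8 AC 85 61 E7 8B A3 EC 8B 9F F0 92 81 87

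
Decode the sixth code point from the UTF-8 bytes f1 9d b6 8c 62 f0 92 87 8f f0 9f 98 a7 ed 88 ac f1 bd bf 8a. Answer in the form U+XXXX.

Offset 0: leading byte 0xF1 = 11110001 → 4-byte char #1 = F1 9D B6 8C.
Offset 4: leading byte 0x62 = 01100010 → 1-byte char #2 = 62.
Offset 5: leading byte 0xF0 = 11110000 → 4-byte char #3 = F0 92 87 8F.
Offset 9: leading byte 0xF0 = 11110000 → 4-byte char #4 = F0 9F 98 A7.
Offset 13: leading byte 0xED = 11101101 → 3-byte char #5 = ED 88 AC.
Offset 16: leading byte 0xF1 = 11110001 → 4-byte char #6 = F1 BD BF 8A.
Leading byte 0xF1 = 11110001 matches 11110xxx → 4-byte sequence.
Byte 1: 0xF1 = 11110001, payload 001 (3 bits).
Byte 2: 0xBD = 10111101 (10xxxxxx ✓), payload 111101.
Byte 3: 0xBF = 10111111 (10xxxxxx ✓), payload 111111.
Byte 4: 0x8A = 10001010 (10xxxxxx ✓), payload 001010.
Concatenate: 001111101111111001010 = 0x7DFCA (21 bits → U+7DFCA).

U+7DFCA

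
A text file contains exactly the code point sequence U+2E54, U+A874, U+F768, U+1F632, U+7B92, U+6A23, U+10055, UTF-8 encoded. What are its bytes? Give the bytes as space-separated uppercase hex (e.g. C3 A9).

E2 B9 94 EA A1 B4 EF 9D A8 F0 9F 98 B2 E7 AE 92 E6 A8 A3 F0 90 81 95

U+2E54: 3-byte form → E2 B9 94.
U+A874: 3-byte form → EA A1 B4.
U+F768: 3-byte form → EF 9D A8.
U+1F632: 4-byte form → F0 9F 98 B2.
U+7B92: 3-byte form → E7 AE 92.
U+6A23: 3-byte form → E6 A8 A3.
U+10055: 4-byte form → F0 90 81 95.
Concatenated (23 bytes): E2 B9 94 EA A1 B4 EF 9D A8 F0 9F 98 B2 E7 AE 92 E6 A8 A3 F0 90 81 95.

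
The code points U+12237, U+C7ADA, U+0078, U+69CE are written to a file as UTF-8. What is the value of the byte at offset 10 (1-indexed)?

0xE6

1-indexed offset 10 is 0-indexed offset 9.
U+12237 → 4-byte form F0 92 88 B7 at offsets 0–3.
U+C7ADA → 4-byte form F3 87 AB 9A at offsets 4–7.
U+0078 → 1-byte form 78 at offsets 8–8.
U+69CE → 3-byte form E6 A7 8E at offsets 9–11.
Offset 9 falls in char 4's range; it's byte 1 of E6 A7 8E = 0xE6.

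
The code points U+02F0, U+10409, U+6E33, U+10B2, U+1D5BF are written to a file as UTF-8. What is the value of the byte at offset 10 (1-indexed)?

0xE1

1-indexed offset 10 is 0-indexed offset 9.
U+02F0 → 2-byte form CB B0 at offsets 0–1.
U+10409 → 4-byte form F0 90 90 89 at offsets 2–5.
U+6E33 → 3-byte form E6 B8 B3 at offsets 6–8.
U+10B2 → 3-byte form E1 82 B2 at offsets 9–11.
Offset 9 falls in char 4's range; it's byte 1 of E1 82 B2 = 0xE1.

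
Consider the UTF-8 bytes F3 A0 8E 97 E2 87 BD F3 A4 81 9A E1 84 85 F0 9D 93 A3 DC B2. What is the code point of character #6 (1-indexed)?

U+0732

Offset 0: leading byte 0xF3 = 11110011 → 4-byte char #1 = F3 A0 8E 97.
Offset 4: leading byte 0xE2 = 11100010 → 3-byte char #2 = E2 87 BD.
Offset 7: leading byte 0xF3 = 11110011 → 4-byte char #3 = F3 A4 81 9A.
Offset 11: leading byte 0xE1 = 11100001 → 3-byte char #4 = E1 84 85.
Offset 14: leading byte 0xF0 = 11110000 → 4-byte char #5 = F0 9D 93 A3.
Offset 18: leading byte 0xDC = 11011100 → 2-byte char #6 = DC B2.
Leading byte 0xDC = 11011100 matches 110xxxxx → 2-byte sequence.
Byte 1: 0xDC = 11011100, payload 11100 (5 bits).
Byte 2: 0xB2 = 10110010 (10xxxxxx ✓), payload 110010.
Concatenate: 11100110010 = 0x732 (11 bits → U+0732).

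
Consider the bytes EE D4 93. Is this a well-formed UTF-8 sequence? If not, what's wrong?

invalid (non-continuation byte where continuation expected)

Leading byte 0xEE = 11101110 → 3-byte form.
Byte 2 is 0xD4 = 11010100, which is not 10xxxxxx — expected a continuation byte.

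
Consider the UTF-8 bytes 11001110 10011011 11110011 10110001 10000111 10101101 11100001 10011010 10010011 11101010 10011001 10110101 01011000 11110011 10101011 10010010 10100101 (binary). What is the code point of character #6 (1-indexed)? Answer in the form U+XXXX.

U+EB4A5

Offset 0: leading byte 0xCE = 11001110 → 2-byte char #1 = CE 9B.
Offset 2: leading byte 0xF3 = 11110011 → 4-byte char #2 = F3 B1 87 AD.
Offset 6: leading byte 0xE1 = 11100001 → 3-byte char #3 = E1 9A 93.
Offset 9: leading byte 0xEA = 11101010 → 3-byte char #4 = EA 99 B5.
Offset 12: leading byte 0x58 = 01011000 → 1-byte char #5 = 58.
Offset 13: leading byte 0xF3 = 11110011 → 4-byte char #6 = F3 AB 92 A5.
Leading byte 0xF3 = 11110011 matches 11110xxx → 4-byte sequence.
Byte 1: 0xF3 = 11110011, payload 011 (3 bits).
Byte 2: 0xAB = 10101011 (10xxxxxx ✓), payload 101011.
Byte 3: 0x92 = 10010010 (10xxxxxx ✓), payload 010010.
Byte 4: 0xA5 = 10100101 (10xxxxxx ✓), payload 100101.
Concatenate: 011101011010010100101 = 0xEB4A5 (21 bits → U+EB4A5).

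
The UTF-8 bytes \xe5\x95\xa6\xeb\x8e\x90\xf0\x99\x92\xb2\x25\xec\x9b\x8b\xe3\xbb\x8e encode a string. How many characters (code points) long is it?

6

Byte at offset 0: 0xE5 = 11100101 → 3-byte char (#1). Advance 3.
Byte at offset 3: 0xEB = 11101011 → 3-byte char (#2). Advance 3.
Byte at offset 6: 0xF0 = 11110000 → 4-byte char (#3). Advance 4.
Byte at offset 10: 0x25 = 00100101 → 1-byte char (#4). Advance 1.
Byte at offset 11: 0xEC = 11101100 → 3-byte char (#5). Advance 3.
Byte at offset 14: 0xE3 = 11100011 → 3-byte char (#6). Advance 3.
Reached end at offset 17 after 6 code points.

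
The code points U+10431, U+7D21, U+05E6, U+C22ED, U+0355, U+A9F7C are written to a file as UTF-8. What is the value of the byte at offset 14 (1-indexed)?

1-indexed offset 14 is 0-indexed offset 13.
U+10431 → 4-byte form F0 90 90 B1 at offsets 0–3.
U+7D21 → 3-byte form E7 B4 A1 at offsets 4–6.
U+05E6 → 2-byte form D7 A6 at offsets 7–8.
U+C22ED → 4-byte form F3 82 8B AD at offsets 9–12.
U+0355 → 2-byte form CD 95 at offsets 13–14.
Offset 13 falls in char 5's range; it's byte 1 of CD 95 = 0xCD.

0xCD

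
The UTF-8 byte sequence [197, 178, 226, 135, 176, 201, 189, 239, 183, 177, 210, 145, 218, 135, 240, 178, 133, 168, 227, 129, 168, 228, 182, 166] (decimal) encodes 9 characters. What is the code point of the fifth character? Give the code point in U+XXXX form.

U+0491

Offset 0: leading byte 0xC5 = 11000101 → 2-byte char #1 = C5 B2.
Offset 2: leading byte 0xE2 = 11100010 → 3-byte char #2 = E2 87 B0.
Offset 5: leading byte 0xC9 = 11001001 → 2-byte char #3 = C9 BD.
Offset 7: leading byte 0xEF = 11101111 → 3-byte char #4 = EF B7 B1.
Offset 10: leading byte 0xD2 = 11010010 → 2-byte char #5 = D2 91.
Leading byte 0xD2 = 11010010 matches 110xxxxx → 2-byte sequence.
Byte 1: 0xD2 = 11010010, payload 10010 (5 bits).
Byte 2: 0x91 = 10010001 (10xxxxxx ✓), payload 010001.
Concatenate: 10010010001 = 0x491 (11 bits → U+0491).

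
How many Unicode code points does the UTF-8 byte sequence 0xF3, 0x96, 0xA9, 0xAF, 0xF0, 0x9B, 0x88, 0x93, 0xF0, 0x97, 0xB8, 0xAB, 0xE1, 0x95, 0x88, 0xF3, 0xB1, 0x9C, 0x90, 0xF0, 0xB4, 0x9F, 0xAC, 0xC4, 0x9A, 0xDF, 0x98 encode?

8

Byte at offset 0: 0xF3 = 11110011 → 4-byte char (#1). Advance 4.
Byte at offset 4: 0xF0 = 11110000 → 4-byte char (#2). Advance 4.
Byte at offset 8: 0xF0 = 11110000 → 4-byte char (#3). Advance 4.
Byte at offset 12: 0xE1 = 11100001 → 3-byte char (#4). Advance 3.
Byte at offset 15: 0xF3 = 11110011 → 4-byte char (#5). Advance 4.
Byte at offset 19: 0xF0 = 11110000 → 4-byte char (#6). Advance 4.
Byte at offset 23: 0xC4 = 11000100 → 2-byte char (#7). Advance 2.
Byte at offset 25: 0xDF = 11011111 → 2-byte char (#8). Advance 2.
Reached end at offset 27 after 8 code points.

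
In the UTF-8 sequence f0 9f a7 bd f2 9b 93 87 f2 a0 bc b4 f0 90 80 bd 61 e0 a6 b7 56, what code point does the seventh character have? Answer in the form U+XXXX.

Offset 0: leading byte 0xF0 = 11110000 → 4-byte char #1 = F0 9F A7 BD.
Offset 4: leading byte 0xF2 = 11110010 → 4-byte char #2 = F2 9B 93 87.
Offset 8: leading byte 0xF2 = 11110010 → 4-byte char #3 = F2 A0 BC B4.
Offset 12: leading byte 0xF0 = 11110000 → 4-byte char #4 = F0 90 80 BD.
Offset 16: leading byte 0x61 = 01100001 → 1-byte char #5 = 61.
Offset 17: leading byte 0xE0 = 11100000 → 3-byte char #6 = E0 A6 B7.
Offset 20: leading byte 0x56 = 01010110 → 1-byte char #7 = 56.
Leading byte 0x56 = 01010110 matches 0xxxxxxx → 1-byte sequence.
Byte 1: 0x56 = 01010110, payload 1010110 (7 bits).
Concatenate: 1010110 = 0x56 (7 bits → U+0056).

U+0056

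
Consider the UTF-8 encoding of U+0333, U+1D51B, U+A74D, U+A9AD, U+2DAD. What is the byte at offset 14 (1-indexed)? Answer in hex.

0xB6

1-indexed offset 14 is 0-indexed offset 13.
U+0333 → 2-byte form CC B3 at offsets 0–1.
U+1D51B → 4-byte form F0 9D 94 9B at offsets 2–5.
U+A74D → 3-byte form EA 9D 8D at offsets 6–8.
U+A9AD → 3-byte form EA A6 AD at offsets 9–11.
U+2DAD → 3-byte form E2 B6 AD at offsets 12–14.
Offset 13 falls in char 5's range; it's byte 2 of E2 B6 AD = 0xB6.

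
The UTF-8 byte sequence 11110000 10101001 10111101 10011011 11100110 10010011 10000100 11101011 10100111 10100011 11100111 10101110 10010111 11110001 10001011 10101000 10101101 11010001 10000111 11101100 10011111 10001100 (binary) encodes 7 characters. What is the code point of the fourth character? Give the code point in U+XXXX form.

Offset 0: leading byte 0xF0 = 11110000 → 4-byte char #1 = F0 A9 BD 9B.
Offset 4: leading byte 0xE6 = 11100110 → 3-byte char #2 = E6 93 84.
Offset 7: leading byte 0xEB = 11101011 → 3-byte char #3 = EB A7 A3.
Offset 10: leading byte 0xE7 = 11100111 → 3-byte char #4 = E7 AE 97.
Leading byte 0xE7 = 11100111 matches 1110xxxx → 3-byte sequence.
Byte 1: 0xE7 = 11100111, payload 0111 (4 bits).
Byte 2: 0xAE = 10101110 (10xxxxxx ✓), payload 101110.
Byte 3: 0x97 = 10010111 (10xxxxxx ✓), payload 010111.
Concatenate: 0111101110010111 = 0x7B97 (16 bits → U+7B97).

U+7B97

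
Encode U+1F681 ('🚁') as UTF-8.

U+1F681 = 0x1F681 = 128641 decimal. In range U+10000–U+10FFFF → 4-byte form: 11110xxx 10xxxxxx 10xxxxxx 10xxxxxx.
Binary (21 bits): 000011111011010000001.
Split 3+6+6+6: 000 | 011111 | 011010 | 000001.
Byte 1: 11110000 = 0xF0.
Byte 2: 10011111 = 0x9F.
Byte 3: 10011010 = 0x9A.
Byte 4: 10000001 = 0x81.

F0 9F 9A 81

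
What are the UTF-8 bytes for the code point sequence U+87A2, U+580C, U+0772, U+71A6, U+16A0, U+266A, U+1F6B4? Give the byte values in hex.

U+87A2: 3-byte form → E8 9E A2.
U+580C: 3-byte form → E5 A0 8C.
U+0772: 2-byte form → DD B2.
U+71A6: 3-byte form → E7 86 A6.
U+16A0: 3-byte form → E1 9A A0.
U+266A: 3-byte form → E2 99 AA.
U+1F6B4: 4-byte form → F0 9F 9A B4.
Concatenated (21 bytes): E8 9E A2 E5 A0 8C DD B2 E7 86 A6 E1 9A A0 E2 99 AA F0 9F 9A B4.

E8 9E A2 E5 A0 8C DD B2 E7 86 A6 E1 9A A0 E2 99 AA F0 9F 9A B4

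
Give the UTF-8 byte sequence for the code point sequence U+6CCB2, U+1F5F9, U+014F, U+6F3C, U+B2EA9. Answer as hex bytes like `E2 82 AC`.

F1 AC B2 B2 F0 9F 97 B9 C5 8F E6 BC BC F2 B2 BA A9

U+6CCB2: 4-byte form → F1 AC B2 B2.
U+1F5F9: 4-byte form → F0 9F 97 B9.
U+014F: 2-byte form → C5 8F.
U+6F3C: 3-byte form → E6 BC BC.
U+B2EA9: 4-byte form → F2 B2 BA A9.
Concatenated (17 bytes): F1 AC B2 B2 F0 9F 97 B9 C5 8F E6 BC BC F2 B2 BA A9.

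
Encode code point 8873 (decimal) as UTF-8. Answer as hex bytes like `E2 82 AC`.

E2 8A A9

U+22A9 = 0x22A9 = 8873 decimal. In range U+0800–U+FFFF → 3-byte form: 1110xxxx 10xxxxxx 10xxxxxx.
Binary (16 bits): 0010001010101001.
Split 4+6+6: 0010 | 001010 | 101001.
Byte 1: 11100010 = 0xE2.
Byte 2: 10001010 = 0x8A.
Byte 3: 10101001 = 0xA9.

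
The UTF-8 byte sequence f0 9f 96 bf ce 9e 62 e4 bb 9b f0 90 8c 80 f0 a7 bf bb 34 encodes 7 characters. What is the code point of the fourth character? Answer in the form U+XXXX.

Offset 0: leading byte 0xF0 = 11110000 → 4-byte char #1 = F0 9F 96 BF.
Offset 4: leading byte 0xCE = 11001110 → 2-byte char #2 = CE 9E.
Offset 6: leading byte 0x62 = 01100010 → 1-byte char #3 = 62.
Offset 7: leading byte 0xE4 = 11100100 → 3-byte char #4 = E4 BB 9B.
Leading byte 0xE4 = 11100100 matches 1110xxxx → 3-byte sequence.
Byte 1: 0xE4 = 11100100, payload 0100 (4 bits).
Byte 2: 0xBB = 10111011 (10xxxxxx ✓), payload 111011.
Byte 3: 0x9B = 10011011 (10xxxxxx ✓), payload 011011.
Concatenate: 0100111011011011 = 0x4EDB (16 bits → U+4EDB).

U+4EDB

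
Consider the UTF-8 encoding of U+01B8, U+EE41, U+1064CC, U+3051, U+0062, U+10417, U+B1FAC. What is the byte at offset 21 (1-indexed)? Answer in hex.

1-indexed offset 21 is 0-indexed offset 20.
U+01B8 → 2-byte form C6 B8 at offsets 0–1.
U+EE41 → 3-byte form EE B9 81 at offsets 2–4.
U+1064CC → 4-byte form F4 86 93 8C at offsets 5–8.
U+3051 → 3-byte form E3 81 91 at offsets 9–11.
U+0062 → 1-byte form 62 at offsets 12–12.
U+10417 → 4-byte form F0 90 90 97 at offsets 13–16.
U+B1FAC → 4-byte form F2 B1 BE AC at offsets 17–20.
Offset 20 falls in char 7's range; it's byte 4 of F2 B1 BE AC = 0xAC.

0xAC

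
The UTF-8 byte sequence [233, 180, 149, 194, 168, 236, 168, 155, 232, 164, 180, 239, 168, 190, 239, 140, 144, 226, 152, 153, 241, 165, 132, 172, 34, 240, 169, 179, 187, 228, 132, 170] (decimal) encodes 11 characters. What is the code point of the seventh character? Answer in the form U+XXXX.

U+2619

Offset 0: leading byte 0xE9 = 11101001 → 3-byte char #1 = E9 B4 95.
Offset 3: leading byte 0xC2 = 11000010 → 2-byte char #2 = C2 A8.
Offset 5: leading byte 0xEC = 11101100 → 3-byte char #3 = EC A8 9B.
Offset 8: leading byte 0xE8 = 11101000 → 3-byte char #4 = E8 A4 B4.
Offset 11: leading byte 0xEF = 11101111 → 3-byte char #5 = EF A8 BE.
Offset 14: leading byte 0xEF = 11101111 → 3-byte char #6 = EF 8C 90.
Offset 17: leading byte 0xE2 = 11100010 → 3-byte char #7 = E2 98 99.
Leading byte 0xE2 = 11100010 matches 1110xxxx → 3-byte sequence.
Byte 1: 0xE2 = 11100010, payload 0010 (4 bits).
Byte 2: 0x98 = 10011000 (10xxxxxx ✓), payload 011000.
Byte 3: 0x99 = 10011001 (10xxxxxx ✓), payload 011001.
Concatenate: 0010011000011001 = 0x2619 (16 bits → U+2619).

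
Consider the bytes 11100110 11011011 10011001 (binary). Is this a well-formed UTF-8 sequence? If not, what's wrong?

Leading byte 0xE6 = 11100110 → 3-byte form.
Byte 2 is 0xDB = 11011011, which is not 10xxxxxx — expected a continuation byte.

invalid (non-continuation byte where continuation expected)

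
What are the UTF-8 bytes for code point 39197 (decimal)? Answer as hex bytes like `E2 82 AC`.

U+991D = 0x991D = 39197 decimal. In range U+0800–U+FFFF → 3-byte form: 1110xxxx 10xxxxxx 10xxxxxx.
Binary (16 bits): 1001100100011101.
Split 4+6+6: 1001 | 100100 | 011101.
Byte 1: 11101001 = 0xE9.
Byte 2: 10100100 = 0xA4.
Byte 3: 10011101 = 0x9D.

E9 A4 9D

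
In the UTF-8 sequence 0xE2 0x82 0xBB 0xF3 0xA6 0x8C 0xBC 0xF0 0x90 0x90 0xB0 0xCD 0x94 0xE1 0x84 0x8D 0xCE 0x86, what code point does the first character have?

U+20BB

Offset 0: leading byte 0xE2 = 11100010 → 3-byte char #1 = E2 82 BB.
Leading byte 0xE2 = 11100010 matches 1110xxxx → 3-byte sequence.
Byte 1: 0xE2 = 11100010, payload 0010 (4 bits).
Byte 2: 0x82 = 10000010 (10xxxxxx ✓), payload 000010.
Byte 3: 0xBB = 10111011 (10xxxxxx ✓), payload 111011.
Concatenate: 0010000010111011 = 0x20BB (16 bits → U+20BB).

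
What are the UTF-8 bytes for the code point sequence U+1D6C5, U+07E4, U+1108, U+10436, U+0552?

U+1D6C5: 4-byte form → F0 9D 9B 85.
U+07E4: 2-byte form → DF A4.
U+1108: 3-byte form → E1 84 88.
U+10436: 4-byte form → F0 90 90 B6.
U+0552: 2-byte form → D5 92.
Concatenated (15 bytes): F0 9D 9B 85 DF A4 E1 84 88 F0 90 90 B6 D5 92.

F0 9D 9B 85 DF A4 E1 84 88 F0 90 90 B6 D5 92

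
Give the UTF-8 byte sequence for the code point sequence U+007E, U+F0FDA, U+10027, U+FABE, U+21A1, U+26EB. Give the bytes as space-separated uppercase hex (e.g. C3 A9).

U+007E: 1-byte form → 7E.
U+F0FDA: 4-byte form → F3 B0 BF 9A.
U+10027: 4-byte form → F0 90 80 A7.
U+FABE: 3-byte form → EF AA BE.
U+21A1: 3-byte form → E2 86 A1.
U+26EB: 3-byte form → E2 9B AB.
Concatenated (18 bytes): 7E F3 B0 BF 9A F0 90 80 A7 EF AA BE E2 86 A1 E2 9B AB.

7E F3 B0 BF 9A F0 90 80 A7 EF AA BE E2 86 A1 E2 9B AB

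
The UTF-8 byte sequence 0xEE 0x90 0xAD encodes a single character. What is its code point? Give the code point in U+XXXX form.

U+E42D

Leading byte 0xEE = 11101110 matches 1110xxxx → 3-byte sequence.
Byte 1: 0xEE = 11101110, payload 1110 (4 bits).
Byte 2: 0x90 = 10010000 (10xxxxxx ✓), payload 010000.
Byte 3: 0xAD = 10101101 (10xxxxxx ✓), payload 101101.
Concatenate: 1110010000101101 = 0xE42D (16 bits → U+E42D).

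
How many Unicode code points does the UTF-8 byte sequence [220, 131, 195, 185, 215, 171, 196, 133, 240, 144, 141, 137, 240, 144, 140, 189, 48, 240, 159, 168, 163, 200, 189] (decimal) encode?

9

Byte at offset 0: 0xDC = 11011100 → 2-byte char (#1). Advance 2.
Byte at offset 2: 0xC3 = 11000011 → 2-byte char (#2). Advance 2.
Byte at offset 4: 0xD7 = 11010111 → 2-byte char (#3). Advance 2.
Byte at offset 6: 0xC4 = 11000100 → 2-byte char (#4). Advance 2.
Byte at offset 8: 0xF0 = 11110000 → 4-byte char (#5). Advance 4.
Byte at offset 12: 0xF0 = 11110000 → 4-byte char (#6). Advance 4.
Byte at offset 16: 0x30 = 00110000 → 1-byte char (#7). Advance 1.
Byte at offset 17: 0xF0 = 11110000 → 4-byte char (#8). Advance 4.
Byte at offset 21: 0xC8 = 11001000 → 2-byte char (#9). Advance 2.
Reached end at offset 23 after 9 code points.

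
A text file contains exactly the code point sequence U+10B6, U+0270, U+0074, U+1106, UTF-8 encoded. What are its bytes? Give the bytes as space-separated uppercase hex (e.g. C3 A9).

E1 82 B6 C9 B0 74 E1 84 86

U+10B6: 3-byte form → E1 82 B6.
U+0270: 2-byte form → C9 B0.
U+0074: 1-byte form → 74.
U+1106: 3-byte form → E1 84 86.
Concatenated (9 bytes): E1 82 B6 C9 B0 74 E1 84 86.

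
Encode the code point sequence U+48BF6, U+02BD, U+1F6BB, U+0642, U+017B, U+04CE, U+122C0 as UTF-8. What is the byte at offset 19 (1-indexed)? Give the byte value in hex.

0x8B

1-indexed offset 19 is 0-indexed offset 18.
U+48BF6 → 4-byte form F1 88 AF B6 at offsets 0–3.
U+02BD → 2-byte form CA BD at offsets 4–5.
U+1F6BB → 4-byte form F0 9F 9A BB at offsets 6–9.
U+0642 → 2-byte form D9 82 at offsets 10–11.
U+017B → 2-byte form C5 BB at offsets 12–13.
U+04CE → 2-byte form D3 8E at offsets 14–15.
U+122C0 → 4-byte form F0 92 8B 80 at offsets 16–19.
Offset 18 falls in char 7's range; it's byte 3 of F0 92 8B 80 = 0x8B.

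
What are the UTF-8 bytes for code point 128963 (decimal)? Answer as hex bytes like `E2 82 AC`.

U+1F7C3 = 0x1F7C3 = 128963 decimal. In range U+10000–U+10FFFF → 4-byte form: 11110xxx 10xxxxxx 10xxxxxx 10xxxxxx.
Binary (21 bits): 000011111011111000011.
Split 3+6+6+6: 000 | 011111 | 011111 | 000011.
Byte 1: 11110000 = 0xF0.
Byte 2: 10011111 = 0x9F.
Byte 3: 10011111 = 0x9F.
Byte 4: 10000011 = 0x83.

F0 9F 9F 83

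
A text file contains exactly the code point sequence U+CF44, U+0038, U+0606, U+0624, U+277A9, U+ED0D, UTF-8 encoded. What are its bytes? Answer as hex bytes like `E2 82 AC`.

EC BD 84 38 D8 86 D8 A4 F0 A7 9E A9 EE B4 8D

U+CF44: 3-byte form → EC BD 84.
U+0038: 1-byte form → 38.
U+0606: 2-byte form → D8 86.
U+0624: 2-byte form → D8 A4.
U+277A9: 4-byte form → F0 A7 9E A9.
U+ED0D: 3-byte form → EE B4 8D.
Concatenated (15 bytes): EC BD 84 38 D8 86 D8 A4 F0 A7 9E A9 EE B4 8D.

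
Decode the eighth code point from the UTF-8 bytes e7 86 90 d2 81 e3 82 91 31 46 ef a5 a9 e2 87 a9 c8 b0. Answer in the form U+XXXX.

Offset 0: leading byte 0xE7 = 11100111 → 3-byte char #1 = E7 86 90.
Offset 3: leading byte 0xD2 = 11010010 → 2-byte char #2 = D2 81.
Offset 5: leading byte 0xE3 = 11100011 → 3-byte char #3 = E3 82 91.
Offset 8: leading byte 0x31 = 00110001 → 1-byte char #4 = 31.
Offset 9: leading byte 0x46 = 01000110 → 1-byte char #5 = 46.
Offset 10: leading byte 0xEF = 11101111 → 3-byte char #6 = EF A5 A9.
Offset 13: leading byte 0xE2 = 11100010 → 3-byte char #7 = E2 87 A9.
Offset 16: leading byte 0xC8 = 11001000 → 2-byte char #8 = C8 B0.
Leading byte 0xC8 = 11001000 matches 110xxxxx → 2-byte sequence.
Byte 1: 0xC8 = 11001000, payload 01000 (5 bits).
Byte 2: 0xB0 = 10110000 (10xxxxxx ✓), payload 110000.
Concatenate: 01000110000 = 0x230 (11 bits → U+0230).

U+0230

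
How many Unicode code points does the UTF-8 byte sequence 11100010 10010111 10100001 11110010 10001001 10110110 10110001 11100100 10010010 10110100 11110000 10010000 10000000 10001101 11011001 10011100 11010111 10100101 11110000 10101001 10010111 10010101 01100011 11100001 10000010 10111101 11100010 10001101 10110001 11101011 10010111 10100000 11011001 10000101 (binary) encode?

12

Byte at offset 0: 0xE2 = 11100010 → 3-byte char (#1). Advance 3.
Byte at offset 3: 0xF2 = 11110010 → 4-byte char (#2). Advance 4.
Byte at offset 7: 0xE4 = 11100100 → 3-byte char (#3). Advance 3.
Byte at offset 10: 0xF0 = 11110000 → 4-byte char (#4). Advance 4.
Byte at offset 14: 0xD9 = 11011001 → 2-byte char (#5). Advance 2.
Byte at offset 16: 0xD7 = 11010111 → 2-byte char (#6). Advance 2.
Byte at offset 18: 0xF0 = 11110000 → 4-byte char (#7). Advance 4.
Byte at offset 22: 0x63 = 01100011 → 1-byte char (#8). Advance 1.
Byte at offset 23: 0xE1 = 11100001 → 3-byte char (#9). Advance 3.
Byte at offset 26: 0xE2 = 11100010 → 3-byte char (#10). Advance 3.
Byte at offset 29: 0xEB = 11101011 → 3-byte char (#11). Advance 3.
Byte at offset 32: 0xD9 = 11011001 → 2-byte char (#12). Advance 2.
Reached end at offset 34 after 12 code points.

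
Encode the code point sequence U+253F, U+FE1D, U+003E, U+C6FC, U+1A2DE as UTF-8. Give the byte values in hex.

U+253F: 3-byte form → E2 94 BF.
U+FE1D: 3-byte form → EF B8 9D.
U+003E: 1-byte form → 3E.
U+C6FC: 3-byte form → EC 9B BC.
U+1A2DE: 4-byte form → F0 9A 8B 9E.
Concatenated (14 bytes): E2 94 BF EF B8 9D 3E EC 9B BC F0 9A 8B 9E.

E2 94 BF EF B8 9D 3E EC 9B BC F0 9A 8B 9E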